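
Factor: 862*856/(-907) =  - 2^4*107^1*431^1 * 907^( -1) = -737872/907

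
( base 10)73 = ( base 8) 111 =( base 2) 1001001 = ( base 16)49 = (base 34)25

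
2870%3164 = 2870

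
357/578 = 21/34 = 0.62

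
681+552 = 1233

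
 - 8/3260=-1  +  813/815 = -  0.00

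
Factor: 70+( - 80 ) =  - 10=-2^1*5^1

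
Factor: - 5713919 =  - 5713919^1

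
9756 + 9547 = 19303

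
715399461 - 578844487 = 136554974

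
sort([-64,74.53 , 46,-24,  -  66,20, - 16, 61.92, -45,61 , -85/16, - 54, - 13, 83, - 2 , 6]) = [ - 66, - 64, - 54, - 45,-24,  -  16, - 13, - 85/16 , - 2,6,20,46,61, 61.92, 74.53,83]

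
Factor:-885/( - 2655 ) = 3^( - 1)  =  1/3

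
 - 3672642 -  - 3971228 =298586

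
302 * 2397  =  723894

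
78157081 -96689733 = -18532652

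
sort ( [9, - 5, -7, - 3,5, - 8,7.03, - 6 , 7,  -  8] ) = [-8, -8 , - 7,- 6 , - 5, - 3,5 , 7, 7.03, 9 ]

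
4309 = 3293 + 1016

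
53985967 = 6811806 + 47174161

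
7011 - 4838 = 2173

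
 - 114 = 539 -653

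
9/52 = 9/52 = 0.17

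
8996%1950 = 1196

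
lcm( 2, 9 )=18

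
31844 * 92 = 2929648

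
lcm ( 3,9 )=9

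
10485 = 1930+8555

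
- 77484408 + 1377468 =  - 76106940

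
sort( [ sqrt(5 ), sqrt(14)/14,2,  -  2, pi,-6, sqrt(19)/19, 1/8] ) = [ - 6,-2, 1/8 , sqrt( 19)/19,sqrt(14)/14,  2, sqrt(5), pi ]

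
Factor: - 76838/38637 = -2^1*3^ ( - 6 ) * 53^(  -  1 )*103^1 * 373^1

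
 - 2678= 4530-7208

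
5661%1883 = 12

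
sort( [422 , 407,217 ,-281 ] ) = [  -  281, 217, 407,  422 ] 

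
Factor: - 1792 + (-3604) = -2^2*19^1*71^1 = - 5396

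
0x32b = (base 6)3431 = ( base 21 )1hd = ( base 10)811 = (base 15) 391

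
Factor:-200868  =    -  2^2*3^1*19^1*881^1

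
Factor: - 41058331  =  -41058331^1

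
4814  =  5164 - 350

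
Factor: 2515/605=11^( - 2)*503^1 = 503/121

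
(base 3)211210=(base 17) 223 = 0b1001100111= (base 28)LR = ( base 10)615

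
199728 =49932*4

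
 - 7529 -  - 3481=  - 4048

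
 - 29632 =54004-83636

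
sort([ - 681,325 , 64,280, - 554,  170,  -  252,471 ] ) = [ - 681 , - 554, - 252,  64, 170, 280,325, 471]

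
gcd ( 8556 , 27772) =4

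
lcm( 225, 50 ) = 450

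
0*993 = 0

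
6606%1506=582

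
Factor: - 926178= -2^1  *3^1*11^1*14033^1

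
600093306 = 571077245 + 29016061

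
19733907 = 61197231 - 41463324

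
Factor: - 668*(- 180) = 2^4*3^2*5^1*167^1   =  120240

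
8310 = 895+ 7415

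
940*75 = 70500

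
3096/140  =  774/35  =  22.11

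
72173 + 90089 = 162262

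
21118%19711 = 1407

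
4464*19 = 84816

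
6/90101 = 6/90101= 0.00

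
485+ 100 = 585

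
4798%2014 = 770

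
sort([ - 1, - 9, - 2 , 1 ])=[ - 9, - 2,  -  1,1]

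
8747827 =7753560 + 994267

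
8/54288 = 1/6786  =  0.00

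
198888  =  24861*8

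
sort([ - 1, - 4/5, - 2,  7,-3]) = [ - 3, - 2, - 1,-4/5, 7] 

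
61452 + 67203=128655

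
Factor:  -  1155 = -3^1*5^1*7^1*11^1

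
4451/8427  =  4451/8427 = 0.53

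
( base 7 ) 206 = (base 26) 40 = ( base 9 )125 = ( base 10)104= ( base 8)150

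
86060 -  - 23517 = 109577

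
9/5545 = 9/5545 = 0.00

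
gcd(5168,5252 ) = 4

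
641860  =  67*9580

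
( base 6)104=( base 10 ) 40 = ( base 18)24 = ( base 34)16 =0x28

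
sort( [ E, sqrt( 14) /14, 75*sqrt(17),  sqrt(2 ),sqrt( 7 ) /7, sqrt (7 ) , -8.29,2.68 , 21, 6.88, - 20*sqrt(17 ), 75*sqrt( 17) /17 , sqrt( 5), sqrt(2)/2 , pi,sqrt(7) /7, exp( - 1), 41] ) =[ - 20 * sqrt( 17), - 8.29,sqrt( 14) /14,exp( - 1)  ,  sqrt ( 7)/7,sqrt( 7) /7,sqrt( 2) /2,sqrt(2 ), sqrt( 5 ) , sqrt ( 7 ), 2.68, E,pi,  6.88, 75 * sqrt( 17 ) /17 , 21,41,75*sqrt( 17)] 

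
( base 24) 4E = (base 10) 110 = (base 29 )3n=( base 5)420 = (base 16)6e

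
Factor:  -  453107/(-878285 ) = 5^(- 1 )*269^ (-1 )*653^( - 1 ) * 453107^1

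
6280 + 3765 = 10045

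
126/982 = 63/491 =0.13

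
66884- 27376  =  39508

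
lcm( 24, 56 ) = 168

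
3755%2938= 817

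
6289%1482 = 361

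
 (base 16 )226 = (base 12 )39A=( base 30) ia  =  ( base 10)550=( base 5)4200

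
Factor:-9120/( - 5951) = 2^5*3^1 *5^1*11^( - 1 )*19^1*541^( - 1)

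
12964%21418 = 12964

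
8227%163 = 77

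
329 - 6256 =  - 5927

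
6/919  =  6/919=0.01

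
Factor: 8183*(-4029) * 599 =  - 3^1*  7^2*17^1*79^1 * 167^1*599^1 = - 19748614893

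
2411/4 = 2411/4 =602.75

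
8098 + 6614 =14712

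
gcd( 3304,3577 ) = 7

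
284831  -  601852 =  - 317021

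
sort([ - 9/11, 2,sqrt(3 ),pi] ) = [  -  9/11 , sqrt( 3 ), 2, pi]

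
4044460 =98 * 41270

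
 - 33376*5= - 166880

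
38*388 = 14744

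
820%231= 127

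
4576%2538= 2038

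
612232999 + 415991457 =1028224456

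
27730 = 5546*5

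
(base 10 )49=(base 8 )61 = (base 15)34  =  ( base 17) 2f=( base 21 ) 27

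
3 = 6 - 3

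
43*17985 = 773355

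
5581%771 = 184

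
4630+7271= 11901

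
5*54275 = 271375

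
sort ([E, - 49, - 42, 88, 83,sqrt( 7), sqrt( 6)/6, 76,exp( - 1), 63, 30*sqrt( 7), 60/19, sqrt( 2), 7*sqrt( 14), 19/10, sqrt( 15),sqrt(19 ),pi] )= [ - 49,  -  42, exp ( - 1 ),sqrt(6)/6,sqrt(2), 19/10, sqrt( 7),E, pi, 60/19,  sqrt( 15), sqrt ( 19) , 7*sqrt( 14 ),63, 76, 30*sqrt(7) , 83,88]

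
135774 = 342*397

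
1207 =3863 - 2656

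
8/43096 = 1/5387 = 0.00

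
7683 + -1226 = 6457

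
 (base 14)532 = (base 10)1024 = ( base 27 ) 1ap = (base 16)400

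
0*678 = 0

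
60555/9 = 6728 + 1/3 = 6728.33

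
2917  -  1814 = 1103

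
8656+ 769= 9425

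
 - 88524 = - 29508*3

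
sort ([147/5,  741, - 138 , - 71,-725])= [ - 725,  -  138, - 71,147/5, 741 ]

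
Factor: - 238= - 2^1*7^1*17^1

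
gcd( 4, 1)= 1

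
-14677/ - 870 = 16 + 757/870 =16.87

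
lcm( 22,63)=1386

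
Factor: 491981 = 7^1 * 67^1*1049^1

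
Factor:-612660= -2^2*3^1*5^1*10211^1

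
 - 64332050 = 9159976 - 73492026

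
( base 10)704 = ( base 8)1300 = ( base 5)10304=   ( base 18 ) 232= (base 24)158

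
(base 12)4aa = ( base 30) ng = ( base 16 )2C2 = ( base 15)321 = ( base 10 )706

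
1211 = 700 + 511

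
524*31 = 16244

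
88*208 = 18304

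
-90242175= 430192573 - 520434748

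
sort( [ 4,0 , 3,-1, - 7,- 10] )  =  [ - 10,  -  7, - 1, 0,3 , 4]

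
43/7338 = 43/7338 = 0.01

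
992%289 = 125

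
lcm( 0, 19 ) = 0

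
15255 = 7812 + 7443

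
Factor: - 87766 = -2^1*7^1 * 6269^1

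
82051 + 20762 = 102813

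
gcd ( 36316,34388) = 4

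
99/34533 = 11/3837=0.00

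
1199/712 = 1  +  487/712 = 1.68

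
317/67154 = 317/67154 = 0.00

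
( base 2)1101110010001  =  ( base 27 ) 9ia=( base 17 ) 1772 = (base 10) 7057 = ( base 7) 26401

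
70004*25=1750100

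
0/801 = 0  =  0.00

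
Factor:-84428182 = - 2^1*421^1 * 100271^1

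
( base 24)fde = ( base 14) 33A6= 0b10001100000110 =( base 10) 8966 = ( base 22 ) IBC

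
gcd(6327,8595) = 9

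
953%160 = 153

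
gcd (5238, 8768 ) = 2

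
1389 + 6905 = 8294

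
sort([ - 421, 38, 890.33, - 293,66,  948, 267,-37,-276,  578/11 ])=[-421, - 293, - 276, - 37, 38, 578/11, 66 , 267 , 890.33, 948]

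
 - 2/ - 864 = 1/432 = 0.00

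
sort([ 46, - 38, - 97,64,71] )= [ - 97,  -  38,46,64, 71 ] 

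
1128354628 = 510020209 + 618334419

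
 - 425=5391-5816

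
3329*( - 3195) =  - 10636155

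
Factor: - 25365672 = - 2^3*3^2*352301^1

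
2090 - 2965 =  - 875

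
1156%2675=1156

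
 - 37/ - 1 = 37/1 = 37.00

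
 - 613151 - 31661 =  - 644812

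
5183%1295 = 3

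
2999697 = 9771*307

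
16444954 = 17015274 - 570320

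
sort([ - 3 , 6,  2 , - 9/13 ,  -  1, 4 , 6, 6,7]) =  [ - 3, - 1 ,-9/13, 2 , 4,  6, 6,6 , 7] 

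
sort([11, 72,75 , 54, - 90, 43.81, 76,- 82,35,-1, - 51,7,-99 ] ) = [-99,  -  90, - 82,- 51, - 1,7, 11,35, 43.81 , 54,72 , 75, 76]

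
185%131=54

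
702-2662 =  - 1960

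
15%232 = 15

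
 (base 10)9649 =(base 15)2cd4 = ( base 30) ALJ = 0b10010110110001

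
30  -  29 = 1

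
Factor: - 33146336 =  -2^5*19^1 * 54517^1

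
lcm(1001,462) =6006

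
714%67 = 44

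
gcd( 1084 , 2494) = 2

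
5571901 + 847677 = 6419578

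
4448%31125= 4448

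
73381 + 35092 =108473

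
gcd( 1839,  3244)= 1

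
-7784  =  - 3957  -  3827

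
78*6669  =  520182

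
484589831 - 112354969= 372234862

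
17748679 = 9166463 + 8582216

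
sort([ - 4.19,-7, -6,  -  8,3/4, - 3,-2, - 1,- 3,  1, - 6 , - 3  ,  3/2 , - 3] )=[ - 8,- 7, - 6, - 6,-4.19 , -3, -3, - 3,-3, - 2,  -  1,3/4,1,3/2 ]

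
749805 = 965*777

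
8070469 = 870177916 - 862107447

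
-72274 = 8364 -80638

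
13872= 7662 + 6210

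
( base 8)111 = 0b1001001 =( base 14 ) 53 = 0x49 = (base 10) 73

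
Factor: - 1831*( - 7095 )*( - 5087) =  - 3^1 * 5^1 *11^1* 43^1 * 1831^1 * 5087^1 = - 66084937215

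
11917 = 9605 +2312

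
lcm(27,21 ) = 189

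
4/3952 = 1/988 = 0.00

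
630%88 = 14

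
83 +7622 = 7705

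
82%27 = 1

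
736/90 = 8 + 8/45 = 8.18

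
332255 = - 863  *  (-385)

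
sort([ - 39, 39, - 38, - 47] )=[ - 47, - 39, - 38,39 ]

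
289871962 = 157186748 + 132685214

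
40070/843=40070/843 = 47.53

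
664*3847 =2554408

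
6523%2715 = 1093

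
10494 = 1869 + 8625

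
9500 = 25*380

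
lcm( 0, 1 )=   0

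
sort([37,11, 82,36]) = [ 11, 36,37,82]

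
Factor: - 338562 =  - 2^1 * 3^2*7^1*2687^1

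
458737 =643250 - 184513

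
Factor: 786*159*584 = 2^4*3^2*53^1*73^1*131^1= 72984816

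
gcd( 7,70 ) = 7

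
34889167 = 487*71641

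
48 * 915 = 43920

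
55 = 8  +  47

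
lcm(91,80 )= 7280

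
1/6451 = 1/6451= 0.00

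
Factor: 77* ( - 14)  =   - 1078 = - 2^1 * 7^2*11^1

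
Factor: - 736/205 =  -  2^5*5^(  -  1)*23^1 * 41^ (-1 ) 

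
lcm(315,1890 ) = 1890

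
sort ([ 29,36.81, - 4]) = [ - 4,29,36.81]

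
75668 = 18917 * 4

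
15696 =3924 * 4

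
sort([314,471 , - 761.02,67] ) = [-761.02, 67,314,  471 ] 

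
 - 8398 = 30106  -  38504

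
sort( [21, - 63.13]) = [-63.13,21]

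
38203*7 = 267421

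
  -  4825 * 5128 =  - 24742600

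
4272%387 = 15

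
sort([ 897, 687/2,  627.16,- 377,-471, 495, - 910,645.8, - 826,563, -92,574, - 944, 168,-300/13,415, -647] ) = [-944,  -  910,-826, - 647,  -  471, - 377, - 92, - 300/13, 168,687/2, 415, 495, 563, 574,627.16, 645.8 , 897] 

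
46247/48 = 46247/48 = 963.48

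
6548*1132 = 7412336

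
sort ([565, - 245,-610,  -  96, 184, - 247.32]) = [ - 610, -247.32  ,-245, - 96,184,565]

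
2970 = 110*27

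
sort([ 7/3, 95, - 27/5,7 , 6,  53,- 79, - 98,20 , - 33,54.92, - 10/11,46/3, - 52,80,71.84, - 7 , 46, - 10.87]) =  [-98, - 79, - 52, - 33, - 10.87, - 7, - 27/5 ,-10/11,7/3, 6,7,46/3,20,46,53,54.92 , 71.84,  80, 95]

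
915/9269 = 915/9269= 0.10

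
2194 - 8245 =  - 6051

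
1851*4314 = 7985214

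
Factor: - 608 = - 2^5 * 19^1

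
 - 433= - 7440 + 7007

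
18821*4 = 75284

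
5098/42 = 2549/21 = 121.38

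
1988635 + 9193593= 11182228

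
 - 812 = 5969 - 6781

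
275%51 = 20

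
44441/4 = 11110 + 1/4 = 11110.25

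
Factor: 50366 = 2^1*25183^1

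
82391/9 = 9154 + 5/9 = 9154.56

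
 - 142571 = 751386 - 893957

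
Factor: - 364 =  - 2^2 * 7^1*13^1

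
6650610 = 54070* 123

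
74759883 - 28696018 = 46063865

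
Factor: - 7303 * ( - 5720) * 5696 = 237939919360 = 2^9*5^1*11^1*13^1*67^1 * 89^1 *109^1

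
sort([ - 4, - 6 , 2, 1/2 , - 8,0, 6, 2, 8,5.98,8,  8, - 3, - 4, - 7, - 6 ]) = [ - 8, - 7, - 6, - 6, - 4, - 4 , - 3,0,1/2,  2,2,5.98, 6, 8,  8, 8]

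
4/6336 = 1/1584  =  0.00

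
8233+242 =8475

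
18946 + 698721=717667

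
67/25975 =67/25975 =0.00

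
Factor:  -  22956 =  - 2^2*3^1*1913^1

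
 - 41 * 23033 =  - 944353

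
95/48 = 1 + 47/48 = 1.98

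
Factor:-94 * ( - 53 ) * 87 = 2^1*3^1*29^1*47^1*53^1 = 433434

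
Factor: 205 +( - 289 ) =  - 84= -2^2*3^1*7^1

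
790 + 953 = 1743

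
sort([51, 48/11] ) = [ 48/11, 51 ] 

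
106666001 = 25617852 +81048149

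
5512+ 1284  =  6796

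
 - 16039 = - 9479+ - 6560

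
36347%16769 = 2809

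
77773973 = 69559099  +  8214874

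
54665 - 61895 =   -  7230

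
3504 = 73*48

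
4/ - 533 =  - 4/533 = -  0.01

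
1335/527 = 2 + 281/527 = 2.53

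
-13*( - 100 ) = 1300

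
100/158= 50/79=0.63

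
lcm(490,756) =26460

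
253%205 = 48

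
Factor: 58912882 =2^1*7^1*19^1*221477^1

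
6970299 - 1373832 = 5596467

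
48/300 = 4/25 = 0.16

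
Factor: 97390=2^1*5^1*9739^1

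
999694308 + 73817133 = 1073511441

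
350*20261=7091350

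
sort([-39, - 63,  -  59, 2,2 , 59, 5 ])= [ - 63,-59, - 39, 2, 2,5,59] 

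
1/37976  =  1/37976 = 0.00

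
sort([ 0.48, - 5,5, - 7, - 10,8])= [ - 10, - 7, - 5, 0.48 , 5,8]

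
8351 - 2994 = 5357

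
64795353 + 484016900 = 548812253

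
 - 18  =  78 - 96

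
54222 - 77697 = -23475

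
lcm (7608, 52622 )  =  631464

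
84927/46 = 84927/46 = 1846.24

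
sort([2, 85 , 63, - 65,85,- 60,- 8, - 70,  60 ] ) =[ - 70,-65,- 60, -8,  2,60, 63,85 , 85]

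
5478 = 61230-55752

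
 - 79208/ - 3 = 79208/3 =26402.67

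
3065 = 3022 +43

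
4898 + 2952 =7850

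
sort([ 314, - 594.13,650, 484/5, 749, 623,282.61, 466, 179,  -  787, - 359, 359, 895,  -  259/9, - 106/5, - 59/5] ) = [ - 787, - 594.13, - 359, - 259/9, - 106/5, - 59/5, 484/5, 179,282.61, 314, 359, 466, 623,650,749, 895]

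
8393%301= 266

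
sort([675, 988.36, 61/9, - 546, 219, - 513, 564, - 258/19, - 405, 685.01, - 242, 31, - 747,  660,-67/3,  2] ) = [- 747, - 546, - 513 , - 405, - 242,  -  67/3, - 258/19, 2, 61/9, 31, 219,564, 660,675, 685.01,988.36] 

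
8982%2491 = 1509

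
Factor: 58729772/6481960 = 14682443/1620490=   2^( - 1)*5^(-1)*241^1*347^(  -  1 )*467^( - 1 )*60923^1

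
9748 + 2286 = 12034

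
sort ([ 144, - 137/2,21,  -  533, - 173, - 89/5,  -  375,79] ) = [ - 533,  -  375,-173,-137/2,-89/5,21,79,144]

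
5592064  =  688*8128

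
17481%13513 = 3968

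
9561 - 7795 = 1766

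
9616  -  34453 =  - 24837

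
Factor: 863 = 863^1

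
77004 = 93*828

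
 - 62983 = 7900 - 70883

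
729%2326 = 729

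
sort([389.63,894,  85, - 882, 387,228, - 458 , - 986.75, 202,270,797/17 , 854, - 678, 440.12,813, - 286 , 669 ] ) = [-986.75,  -  882 , - 678, - 458,-286 , 797/17,85,202,228,270, 387, 389.63, 440.12, 669,813, 854, 894] 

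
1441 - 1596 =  - 155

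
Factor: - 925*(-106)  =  98050  =  2^1 *5^2*37^1*53^1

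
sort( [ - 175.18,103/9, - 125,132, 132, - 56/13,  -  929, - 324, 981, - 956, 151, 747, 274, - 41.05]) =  [ - 956, - 929,  -  324 , - 175.18, - 125, - 41.05, - 56/13, 103/9,132, 132, 151,274, 747,  981]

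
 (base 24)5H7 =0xcdf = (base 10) 3295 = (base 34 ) 2sv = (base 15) E9A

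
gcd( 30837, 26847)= 57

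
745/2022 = 745/2022 = 0.37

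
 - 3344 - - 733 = - 2611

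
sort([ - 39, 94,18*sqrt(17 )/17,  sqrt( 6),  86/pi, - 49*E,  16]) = [ - 49 * E, - 39, sqrt( 6), 18*sqrt(17 ) /17, 16,  86/pi, 94 ] 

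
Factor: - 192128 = - 2^7*19^1*79^1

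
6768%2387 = 1994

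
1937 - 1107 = 830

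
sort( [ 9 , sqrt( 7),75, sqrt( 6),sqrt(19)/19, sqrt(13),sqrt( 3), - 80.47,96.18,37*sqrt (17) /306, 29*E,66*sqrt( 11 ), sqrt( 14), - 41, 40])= [ - 80.47  ,-41,sqrt( 19)/19,37 * sqrt( 17 ) /306,sqrt( 3), sqrt( 6) , sqrt( 7),sqrt( 13),sqrt( 14 ),9,40,75, 29*E,96.18, 66 *sqrt ( 11 ) ]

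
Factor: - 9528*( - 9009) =85837752  =  2^3*3^3*7^1 * 11^1*13^1*397^1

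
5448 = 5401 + 47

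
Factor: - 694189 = -694189^1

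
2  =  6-4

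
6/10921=6/10921=0.00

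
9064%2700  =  964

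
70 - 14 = 56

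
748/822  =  374/411 = 0.91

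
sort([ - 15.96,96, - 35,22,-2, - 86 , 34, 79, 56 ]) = [-86, - 35, - 15.96, - 2,22 , 34, 56,79, 96 ]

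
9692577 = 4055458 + 5637119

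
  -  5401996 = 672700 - 6074696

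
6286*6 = 37716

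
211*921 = 194331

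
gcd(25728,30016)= 4288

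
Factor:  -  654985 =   -  5^1*101^1*1297^1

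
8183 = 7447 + 736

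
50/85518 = 25/42759 = 0.00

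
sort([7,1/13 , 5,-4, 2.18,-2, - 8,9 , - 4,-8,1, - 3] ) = [ - 8 , -8, - 4,  -  4,-3,-2,1/13, 1, 2.18, 5, 7,9] 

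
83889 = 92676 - 8787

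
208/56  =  3 + 5/7=3.71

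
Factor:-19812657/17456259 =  - 6604219/5818753 = -179^( - 1)*269^1*24551^1*32507^(-1 )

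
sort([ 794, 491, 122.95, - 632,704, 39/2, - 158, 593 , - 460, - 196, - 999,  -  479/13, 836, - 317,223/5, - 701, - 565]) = [-999, - 701,  -  632, - 565, - 460,-317, - 196,-158  ,-479/13, 39/2,223/5,122.95,491, 593, 704, 794,836] 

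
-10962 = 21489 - 32451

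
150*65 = 9750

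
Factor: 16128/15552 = 2^2*3^ (- 3) * 7^1= 28/27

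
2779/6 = 463 + 1/6   =  463.17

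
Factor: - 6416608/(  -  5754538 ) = 3208304/2877269 = 2^4 * 11^1*571^(  -  1 )*5039^( - 1) * 18229^1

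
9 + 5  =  14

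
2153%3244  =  2153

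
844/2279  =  844/2279= 0.37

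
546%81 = 60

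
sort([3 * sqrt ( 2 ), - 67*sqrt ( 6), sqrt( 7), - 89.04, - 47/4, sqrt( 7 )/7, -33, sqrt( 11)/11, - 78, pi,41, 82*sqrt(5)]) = [-67  *  sqrt(6 ), - 89.04, - 78, - 33, - 47/4, sqrt ( 11 )/11,  sqrt ( 7)/7, sqrt(7 ), pi , 3 * sqrt( 2 ), 41,82 *sqrt( 5) ]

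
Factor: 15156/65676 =3/13 = 3^1*13^( - 1 )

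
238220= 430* 554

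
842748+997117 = 1839865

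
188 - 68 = 120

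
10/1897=10/1897 =0.01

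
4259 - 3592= 667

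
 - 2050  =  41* (- 50 ) 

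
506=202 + 304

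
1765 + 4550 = 6315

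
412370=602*685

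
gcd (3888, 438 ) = 6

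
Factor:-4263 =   -  3^1*7^2*29^1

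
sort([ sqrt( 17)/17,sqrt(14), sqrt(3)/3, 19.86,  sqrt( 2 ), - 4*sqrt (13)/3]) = [ - 4*sqrt ( 13)/3,sqrt ( 17 )/17, sqrt (3)/3,sqrt(2 ), sqrt( 14),19.86]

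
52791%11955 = 4971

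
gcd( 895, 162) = 1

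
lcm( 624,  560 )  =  21840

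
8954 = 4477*2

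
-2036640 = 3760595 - 5797235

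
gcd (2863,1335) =1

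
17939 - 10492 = 7447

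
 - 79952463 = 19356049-99308512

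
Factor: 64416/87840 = 3^( - 1 )*5^( - 1 )*11^1=11/15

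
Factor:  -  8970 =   -  2^1*3^1*5^1*13^1 * 23^1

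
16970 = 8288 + 8682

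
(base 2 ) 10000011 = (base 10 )131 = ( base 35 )3q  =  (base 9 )155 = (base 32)43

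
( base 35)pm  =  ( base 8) 1601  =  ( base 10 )897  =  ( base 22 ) 1IH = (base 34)QD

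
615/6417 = 205/2139 = 0.10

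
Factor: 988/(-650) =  - 38/25=   - 2^1*5^(  -  2)* 19^1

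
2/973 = 2/973  =  0.00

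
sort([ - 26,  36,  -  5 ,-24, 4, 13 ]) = [ - 26,-24, -5, 4 , 13, 36] 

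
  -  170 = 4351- 4521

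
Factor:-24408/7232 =-27/8=-  2^(-3 )*3^3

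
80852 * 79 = 6387308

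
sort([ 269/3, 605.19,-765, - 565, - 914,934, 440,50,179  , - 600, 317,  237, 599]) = [ - 914,-765, - 600,  -  565, 50, 269/3, 179, 237,317, 440,599 , 605.19, 934] 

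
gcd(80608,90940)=4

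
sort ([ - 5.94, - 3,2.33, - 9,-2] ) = [-9, - 5.94  , - 3, -2,2.33 ]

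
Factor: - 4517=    - 4517^1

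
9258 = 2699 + 6559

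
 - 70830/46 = - 1540 + 5/23 = - 1539.78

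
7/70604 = 7/70604 = 0.00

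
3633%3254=379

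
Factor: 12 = 2^2*3^1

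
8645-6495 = 2150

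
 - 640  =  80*( - 8)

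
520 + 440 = 960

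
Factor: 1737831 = 3^1 * 579277^1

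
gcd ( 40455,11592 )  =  9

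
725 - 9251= - 8526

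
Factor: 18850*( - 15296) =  - 288329600 = -2^7 * 5^2*13^1*29^1*239^1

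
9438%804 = 594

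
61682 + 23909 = 85591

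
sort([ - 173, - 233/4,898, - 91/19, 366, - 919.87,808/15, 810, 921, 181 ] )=[ - 919.87, - 173, - 233/4, - 91/19, 808/15,  181, 366, 810, 898, 921 ] 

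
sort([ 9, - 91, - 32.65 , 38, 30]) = [-91,  -  32.65, 9, 30, 38]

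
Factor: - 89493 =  - 3^1*23^1*1297^1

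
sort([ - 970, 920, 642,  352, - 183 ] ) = [ - 970, - 183, 352  ,  642,  920]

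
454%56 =6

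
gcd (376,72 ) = 8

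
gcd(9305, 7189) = 1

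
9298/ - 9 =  - 9298/9 = - 1033.11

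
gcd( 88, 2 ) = 2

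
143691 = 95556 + 48135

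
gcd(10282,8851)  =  53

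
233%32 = 9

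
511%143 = 82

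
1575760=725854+849906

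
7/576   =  7/576 = 0.01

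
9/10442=9/10442 = 0.00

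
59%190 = 59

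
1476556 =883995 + 592561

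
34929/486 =3881/54 = 71.87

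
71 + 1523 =1594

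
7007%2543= 1921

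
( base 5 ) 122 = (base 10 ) 37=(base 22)1F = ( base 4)211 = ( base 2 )100101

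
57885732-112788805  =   - 54903073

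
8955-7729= 1226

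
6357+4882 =11239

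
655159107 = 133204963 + 521954144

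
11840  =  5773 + 6067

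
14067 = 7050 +7017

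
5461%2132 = 1197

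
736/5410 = 368/2705=0.14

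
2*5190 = 10380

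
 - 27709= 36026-63735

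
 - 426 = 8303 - 8729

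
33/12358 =33/12358 = 0.00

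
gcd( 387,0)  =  387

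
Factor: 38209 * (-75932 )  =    -  2901285788 = - 2^2*19^1*41^1*463^1 * 2011^1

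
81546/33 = 27182/11=2471.09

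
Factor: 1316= 2^2*7^1 * 47^1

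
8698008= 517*16824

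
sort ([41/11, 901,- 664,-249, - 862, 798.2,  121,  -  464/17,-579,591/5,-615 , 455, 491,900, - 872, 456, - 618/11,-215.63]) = [  -  872, - 862, - 664, - 615,-579,-249,-215.63, -618/11, - 464/17,41/11,591/5,  121, 455, 456, 491, 798.2, 900, 901] 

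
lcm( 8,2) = 8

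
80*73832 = 5906560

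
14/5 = 14/5 = 2.80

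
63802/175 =364 + 102/175 = 364.58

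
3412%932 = 616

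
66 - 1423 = -1357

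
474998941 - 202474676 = 272524265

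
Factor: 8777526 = 2^1*3^1*31^1*41^1*1151^1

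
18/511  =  18/511 = 0.04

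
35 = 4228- 4193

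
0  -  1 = - 1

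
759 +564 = 1323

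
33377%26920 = 6457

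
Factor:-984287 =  - 41^1*24007^1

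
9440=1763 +7677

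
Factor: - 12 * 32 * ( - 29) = 11136 = 2^7*3^1*29^1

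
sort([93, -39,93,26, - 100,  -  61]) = [ - 100, - 61, - 39, 26, 93,93]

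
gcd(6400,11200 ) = 1600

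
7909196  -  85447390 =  - 77538194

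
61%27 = 7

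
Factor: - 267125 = -5^3*2137^1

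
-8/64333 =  - 1+64325/64333= - 0.00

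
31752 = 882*36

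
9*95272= 857448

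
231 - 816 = -585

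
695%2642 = 695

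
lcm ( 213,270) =19170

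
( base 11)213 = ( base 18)E4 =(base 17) f1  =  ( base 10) 256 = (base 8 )400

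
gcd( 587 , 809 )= 1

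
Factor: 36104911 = 269^1*134219^1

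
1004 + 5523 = 6527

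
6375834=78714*81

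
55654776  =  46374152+9280624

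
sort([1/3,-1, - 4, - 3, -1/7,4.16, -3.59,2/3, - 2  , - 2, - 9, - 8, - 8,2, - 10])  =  [ - 10, - 9 , - 8, - 8, - 4, - 3.59, - 3, - 2,-2 , - 1, - 1/7,1/3,2/3,2,4.16 ] 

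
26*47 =1222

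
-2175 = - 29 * 75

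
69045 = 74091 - 5046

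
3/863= 3/863 =0.00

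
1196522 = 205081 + 991441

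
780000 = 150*5200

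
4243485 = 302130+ 3941355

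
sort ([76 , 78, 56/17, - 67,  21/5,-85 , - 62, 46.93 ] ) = [ - 85 , - 67,  -  62 , 56/17,21/5,46.93, 76 , 78] 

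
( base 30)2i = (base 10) 78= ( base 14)58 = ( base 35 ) 28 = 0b1001110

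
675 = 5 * 135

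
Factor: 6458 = 2^1*3229^1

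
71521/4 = 71521/4 = 17880.25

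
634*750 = 475500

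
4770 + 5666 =10436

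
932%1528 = 932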